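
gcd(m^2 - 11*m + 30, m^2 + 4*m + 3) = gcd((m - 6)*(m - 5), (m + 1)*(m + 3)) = 1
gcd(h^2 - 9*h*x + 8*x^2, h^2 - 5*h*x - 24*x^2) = -h + 8*x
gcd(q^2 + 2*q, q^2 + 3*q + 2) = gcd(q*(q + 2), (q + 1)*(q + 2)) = q + 2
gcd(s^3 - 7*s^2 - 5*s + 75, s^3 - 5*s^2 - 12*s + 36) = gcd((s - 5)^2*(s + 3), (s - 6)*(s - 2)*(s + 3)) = s + 3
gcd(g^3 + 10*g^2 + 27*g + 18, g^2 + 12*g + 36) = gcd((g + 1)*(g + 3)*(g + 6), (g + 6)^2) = g + 6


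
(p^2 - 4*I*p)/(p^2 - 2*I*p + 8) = p/(p + 2*I)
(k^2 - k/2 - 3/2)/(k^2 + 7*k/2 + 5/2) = (2*k - 3)/(2*k + 5)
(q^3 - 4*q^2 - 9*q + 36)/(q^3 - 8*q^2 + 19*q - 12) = (q + 3)/(q - 1)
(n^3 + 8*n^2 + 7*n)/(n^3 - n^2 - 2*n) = (n + 7)/(n - 2)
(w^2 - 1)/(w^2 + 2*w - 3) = (w + 1)/(w + 3)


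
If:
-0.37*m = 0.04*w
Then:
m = -0.108108108108108*w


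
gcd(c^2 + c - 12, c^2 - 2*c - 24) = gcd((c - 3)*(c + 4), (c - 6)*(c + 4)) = c + 4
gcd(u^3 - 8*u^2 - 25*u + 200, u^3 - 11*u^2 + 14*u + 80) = u^2 - 13*u + 40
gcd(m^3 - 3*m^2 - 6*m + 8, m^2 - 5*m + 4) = m^2 - 5*m + 4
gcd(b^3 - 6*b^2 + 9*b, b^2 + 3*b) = b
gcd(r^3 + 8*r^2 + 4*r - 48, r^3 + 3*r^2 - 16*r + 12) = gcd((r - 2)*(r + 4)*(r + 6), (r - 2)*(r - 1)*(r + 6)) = r^2 + 4*r - 12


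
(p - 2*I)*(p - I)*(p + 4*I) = p^3 + I*p^2 + 10*p - 8*I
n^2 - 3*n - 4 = (n - 4)*(n + 1)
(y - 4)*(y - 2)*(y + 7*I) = y^3 - 6*y^2 + 7*I*y^2 + 8*y - 42*I*y + 56*I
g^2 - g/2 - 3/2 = (g - 3/2)*(g + 1)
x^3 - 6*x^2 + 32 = (x - 4)^2*(x + 2)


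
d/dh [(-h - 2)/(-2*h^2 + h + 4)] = (2*h^2 - h - (h + 2)*(4*h - 1) - 4)/(-2*h^2 + h + 4)^2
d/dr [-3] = 0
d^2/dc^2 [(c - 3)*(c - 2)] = 2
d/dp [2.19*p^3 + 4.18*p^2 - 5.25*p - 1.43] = 6.57*p^2 + 8.36*p - 5.25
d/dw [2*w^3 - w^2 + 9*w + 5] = 6*w^2 - 2*w + 9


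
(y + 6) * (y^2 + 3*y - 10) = y^3 + 9*y^2 + 8*y - 60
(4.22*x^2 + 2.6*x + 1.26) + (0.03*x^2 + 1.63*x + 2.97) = 4.25*x^2 + 4.23*x + 4.23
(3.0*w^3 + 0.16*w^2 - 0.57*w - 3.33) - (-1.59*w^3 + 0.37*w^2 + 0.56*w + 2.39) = 4.59*w^3 - 0.21*w^2 - 1.13*w - 5.72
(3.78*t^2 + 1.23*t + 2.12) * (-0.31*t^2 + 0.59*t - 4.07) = -1.1718*t^4 + 1.8489*t^3 - 15.3161*t^2 - 3.7553*t - 8.6284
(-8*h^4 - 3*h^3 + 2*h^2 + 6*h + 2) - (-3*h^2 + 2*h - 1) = -8*h^4 - 3*h^3 + 5*h^2 + 4*h + 3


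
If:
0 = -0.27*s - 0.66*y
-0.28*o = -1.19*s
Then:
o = -10.3888888888889*y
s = -2.44444444444444*y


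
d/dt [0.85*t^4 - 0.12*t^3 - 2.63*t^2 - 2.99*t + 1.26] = 3.4*t^3 - 0.36*t^2 - 5.26*t - 2.99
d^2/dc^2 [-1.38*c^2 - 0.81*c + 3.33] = -2.76000000000000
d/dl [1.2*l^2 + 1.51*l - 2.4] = 2.4*l + 1.51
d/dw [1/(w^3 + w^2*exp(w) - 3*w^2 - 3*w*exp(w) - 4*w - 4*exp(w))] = (-w^2*exp(w) - 3*w^2 + w*exp(w) + 6*w + 7*exp(w) + 4)/(-w^3 - w^2*exp(w) + 3*w^2 + 3*w*exp(w) + 4*w + 4*exp(w))^2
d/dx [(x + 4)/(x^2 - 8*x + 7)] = (x^2 - 8*x - 2*(x - 4)*(x + 4) + 7)/(x^2 - 8*x + 7)^2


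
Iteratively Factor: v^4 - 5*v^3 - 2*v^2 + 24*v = (v)*(v^3 - 5*v^2 - 2*v + 24) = v*(v - 4)*(v^2 - v - 6) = v*(v - 4)*(v + 2)*(v - 3)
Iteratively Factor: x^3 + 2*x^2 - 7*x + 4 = (x + 4)*(x^2 - 2*x + 1) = (x - 1)*(x + 4)*(x - 1)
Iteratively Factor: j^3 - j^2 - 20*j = (j - 5)*(j^2 + 4*j) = j*(j - 5)*(j + 4)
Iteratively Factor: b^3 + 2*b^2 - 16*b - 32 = (b + 2)*(b^2 - 16) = (b + 2)*(b + 4)*(b - 4)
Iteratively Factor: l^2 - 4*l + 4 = (l - 2)*(l - 2)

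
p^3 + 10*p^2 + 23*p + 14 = (p + 1)*(p + 2)*(p + 7)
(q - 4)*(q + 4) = q^2 - 16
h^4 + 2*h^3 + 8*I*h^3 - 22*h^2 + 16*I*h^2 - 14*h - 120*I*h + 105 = (h - 3)*(h + 5)*(h + I)*(h + 7*I)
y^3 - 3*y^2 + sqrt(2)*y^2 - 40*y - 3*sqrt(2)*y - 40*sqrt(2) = (y - 8)*(y + 5)*(y + sqrt(2))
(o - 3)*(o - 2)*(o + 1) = o^3 - 4*o^2 + o + 6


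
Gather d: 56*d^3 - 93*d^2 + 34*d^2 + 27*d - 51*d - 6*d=56*d^3 - 59*d^2 - 30*d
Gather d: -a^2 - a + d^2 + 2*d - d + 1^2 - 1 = -a^2 - a + d^2 + d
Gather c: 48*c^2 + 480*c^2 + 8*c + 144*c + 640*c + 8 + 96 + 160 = 528*c^2 + 792*c + 264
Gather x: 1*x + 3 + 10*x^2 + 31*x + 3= 10*x^2 + 32*x + 6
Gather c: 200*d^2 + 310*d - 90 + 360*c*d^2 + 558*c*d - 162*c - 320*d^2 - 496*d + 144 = c*(360*d^2 + 558*d - 162) - 120*d^2 - 186*d + 54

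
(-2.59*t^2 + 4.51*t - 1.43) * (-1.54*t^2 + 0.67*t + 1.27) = 3.9886*t^4 - 8.6807*t^3 + 1.9346*t^2 + 4.7696*t - 1.8161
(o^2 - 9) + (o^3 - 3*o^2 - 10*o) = o^3 - 2*o^2 - 10*o - 9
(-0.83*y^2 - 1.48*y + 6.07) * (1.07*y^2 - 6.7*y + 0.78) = -0.8881*y^4 + 3.9774*y^3 + 15.7635*y^2 - 41.8234*y + 4.7346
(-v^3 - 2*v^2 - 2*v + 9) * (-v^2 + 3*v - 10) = v^5 - v^4 + 6*v^3 + 5*v^2 + 47*v - 90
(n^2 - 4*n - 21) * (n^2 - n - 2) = n^4 - 5*n^3 - 19*n^2 + 29*n + 42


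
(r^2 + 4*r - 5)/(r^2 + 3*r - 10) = (r - 1)/(r - 2)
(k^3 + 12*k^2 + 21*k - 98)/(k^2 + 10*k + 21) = (k^2 + 5*k - 14)/(k + 3)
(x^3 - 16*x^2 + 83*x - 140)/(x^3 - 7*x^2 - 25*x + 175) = (x - 4)/(x + 5)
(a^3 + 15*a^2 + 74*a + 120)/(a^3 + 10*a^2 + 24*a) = (a + 5)/a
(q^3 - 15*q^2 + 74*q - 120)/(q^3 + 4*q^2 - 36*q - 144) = (q^2 - 9*q + 20)/(q^2 + 10*q + 24)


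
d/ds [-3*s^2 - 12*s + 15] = -6*s - 12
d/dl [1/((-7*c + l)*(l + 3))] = ((-7*c + l)*(l + 3) + (7*c - l)^2)/((7*c - l)^3*(l + 3)^2)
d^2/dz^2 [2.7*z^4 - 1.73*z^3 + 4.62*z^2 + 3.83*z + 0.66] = 32.4*z^2 - 10.38*z + 9.24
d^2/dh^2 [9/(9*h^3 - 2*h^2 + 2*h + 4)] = 18*((2 - 27*h)*(9*h^3 - 2*h^2 + 2*h + 4) + (27*h^2 - 4*h + 2)^2)/(9*h^3 - 2*h^2 + 2*h + 4)^3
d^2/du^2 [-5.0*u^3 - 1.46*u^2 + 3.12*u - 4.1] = -30.0*u - 2.92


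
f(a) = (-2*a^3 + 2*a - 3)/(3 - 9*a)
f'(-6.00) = -2.60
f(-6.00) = 7.32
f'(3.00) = 1.37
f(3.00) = 2.12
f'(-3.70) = -1.59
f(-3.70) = 2.50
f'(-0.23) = -0.87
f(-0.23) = -0.68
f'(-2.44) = -1.05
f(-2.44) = 0.85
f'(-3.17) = -1.36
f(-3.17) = 1.72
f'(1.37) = 0.43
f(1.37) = 0.58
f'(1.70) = 0.69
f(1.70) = 0.77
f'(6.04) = 2.75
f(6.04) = 8.40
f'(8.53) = 3.86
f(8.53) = 16.64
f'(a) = (2 - 6*a^2)/(3 - 9*a) + 9*(-2*a^3 + 2*a - 3)/(3 - 9*a)^2 = (12*a^3 - 6*a^2 - 7)/(3*(9*a^2 - 6*a + 1))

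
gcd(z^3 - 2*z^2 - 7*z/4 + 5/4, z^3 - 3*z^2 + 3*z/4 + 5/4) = z - 5/2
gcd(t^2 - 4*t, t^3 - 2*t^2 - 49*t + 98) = 1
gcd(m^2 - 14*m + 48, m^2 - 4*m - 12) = m - 6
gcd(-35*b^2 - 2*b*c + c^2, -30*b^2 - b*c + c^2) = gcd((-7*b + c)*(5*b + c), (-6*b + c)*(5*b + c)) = 5*b + c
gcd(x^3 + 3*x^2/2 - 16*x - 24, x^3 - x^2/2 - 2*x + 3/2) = x + 3/2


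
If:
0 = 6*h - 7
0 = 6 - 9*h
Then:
No Solution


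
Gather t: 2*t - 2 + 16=2*t + 14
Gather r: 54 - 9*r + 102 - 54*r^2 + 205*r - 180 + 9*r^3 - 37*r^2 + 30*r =9*r^3 - 91*r^2 + 226*r - 24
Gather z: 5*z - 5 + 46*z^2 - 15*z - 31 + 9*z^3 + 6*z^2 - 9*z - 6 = 9*z^3 + 52*z^2 - 19*z - 42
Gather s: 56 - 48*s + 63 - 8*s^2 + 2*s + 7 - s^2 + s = -9*s^2 - 45*s + 126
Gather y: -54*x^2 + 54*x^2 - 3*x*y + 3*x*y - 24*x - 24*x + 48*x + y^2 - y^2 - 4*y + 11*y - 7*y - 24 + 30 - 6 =0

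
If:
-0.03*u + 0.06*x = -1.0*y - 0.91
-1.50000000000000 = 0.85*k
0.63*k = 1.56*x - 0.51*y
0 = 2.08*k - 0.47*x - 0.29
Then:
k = -1.76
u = -773.06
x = -8.43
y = -23.60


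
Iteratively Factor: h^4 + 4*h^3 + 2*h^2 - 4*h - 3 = (h + 1)*(h^3 + 3*h^2 - h - 3) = (h + 1)^2*(h^2 + 2*h - 3) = (h + 1)^2*(h + 3)*(h - 1)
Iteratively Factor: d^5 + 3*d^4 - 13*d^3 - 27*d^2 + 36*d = (d - 1)*(d^4 + 4*d^3 - 9*d^2 - 36*d) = (d - 3)*(d - 1)*(d^3 + 7*d^2 + 12*d) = (d - 3)*(d - 1)*(d + 3)*(d^2 + 4*d) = d*(d - 3)*(d - 1)*(d + 3)*(d + 4)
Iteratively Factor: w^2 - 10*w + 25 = (w - 5)*(w - 5)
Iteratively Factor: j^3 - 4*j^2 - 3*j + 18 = (j + 2)*(j^2 - 6*j + 9) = (j - 3)*(j + 2)*(j - 3)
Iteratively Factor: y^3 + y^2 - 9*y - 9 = (y - 3)*(y^2 + 4*y + 3) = (y - 3)*(y + 1)*(y + 3)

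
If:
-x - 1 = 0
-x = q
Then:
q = 1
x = -1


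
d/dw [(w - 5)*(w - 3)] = 2*w - 8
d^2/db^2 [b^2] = 2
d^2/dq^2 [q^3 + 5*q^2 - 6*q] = 6*q + 10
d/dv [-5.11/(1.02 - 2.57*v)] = -13.1327/(2.57*v - 1.02)^2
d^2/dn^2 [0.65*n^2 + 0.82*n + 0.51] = 1.30000000000000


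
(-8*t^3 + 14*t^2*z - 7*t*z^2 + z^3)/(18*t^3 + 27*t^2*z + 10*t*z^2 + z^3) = (-8*t^3 + 14*t^2*z - 7*t*z^2 + z^3)/(18*t^3 + 27*t^2*z + 10*t*z^2 + z^3)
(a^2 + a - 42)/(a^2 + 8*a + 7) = (a - 6)/(a + 1)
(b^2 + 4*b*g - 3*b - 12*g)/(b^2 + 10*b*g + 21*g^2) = (b^2 + 4*b*g - 3*b - 12*g)/(b^2 + 10*b*g + 21*g^2)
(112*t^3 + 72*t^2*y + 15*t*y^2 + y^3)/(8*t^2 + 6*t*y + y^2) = (28*t^2 + 11*t*y + y^2)/(2*t + y)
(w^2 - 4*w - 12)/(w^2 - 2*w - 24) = (w + 2)/(w + 4)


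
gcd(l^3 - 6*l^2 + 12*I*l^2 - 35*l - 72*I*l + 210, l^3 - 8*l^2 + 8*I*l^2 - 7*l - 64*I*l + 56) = l + 7*I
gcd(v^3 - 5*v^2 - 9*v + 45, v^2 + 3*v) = v + 3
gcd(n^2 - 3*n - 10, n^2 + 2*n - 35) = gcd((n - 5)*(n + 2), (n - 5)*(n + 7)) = n - 5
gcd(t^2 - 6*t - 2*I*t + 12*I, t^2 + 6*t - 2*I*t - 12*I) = t - 2*I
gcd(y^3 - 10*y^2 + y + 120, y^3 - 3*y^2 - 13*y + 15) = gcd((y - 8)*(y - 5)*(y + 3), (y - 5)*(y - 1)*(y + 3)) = y^2 - 2*y - 15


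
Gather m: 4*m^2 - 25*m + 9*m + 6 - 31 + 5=4*m^2 - 16*m - 20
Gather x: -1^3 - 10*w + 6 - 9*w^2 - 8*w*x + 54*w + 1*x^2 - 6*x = -9*w^2 + 44*w + x^2 + x*(-8*w - 6) + 5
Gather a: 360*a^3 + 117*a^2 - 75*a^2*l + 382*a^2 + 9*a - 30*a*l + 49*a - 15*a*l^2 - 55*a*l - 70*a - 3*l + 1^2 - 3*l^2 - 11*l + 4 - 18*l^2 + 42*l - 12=360*a^3 + a^2*(499 - 75*l) + a*(-15*l^2 - 85*l - 12) - 21*l^2 + 28*l - 7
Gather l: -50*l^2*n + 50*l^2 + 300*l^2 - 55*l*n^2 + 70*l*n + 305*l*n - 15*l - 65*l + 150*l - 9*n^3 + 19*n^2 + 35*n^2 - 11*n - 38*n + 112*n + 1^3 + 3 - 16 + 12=l^2*(350 - 50*n) + l*(-55*n^2 + 375*n + 70) - 9*n^3 + 54*n^2 + 63*n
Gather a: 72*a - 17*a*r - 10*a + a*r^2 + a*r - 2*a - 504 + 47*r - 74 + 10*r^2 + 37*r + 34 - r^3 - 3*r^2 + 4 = a*(r^2 - 16*r + 60) - r^3 + 7*r^2 + 84*r - 540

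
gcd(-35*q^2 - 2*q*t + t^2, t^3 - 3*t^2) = 1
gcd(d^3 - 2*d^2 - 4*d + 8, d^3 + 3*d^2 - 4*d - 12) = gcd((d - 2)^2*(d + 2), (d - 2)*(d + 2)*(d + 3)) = d^2 - 4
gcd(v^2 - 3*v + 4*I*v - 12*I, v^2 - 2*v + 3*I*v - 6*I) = 1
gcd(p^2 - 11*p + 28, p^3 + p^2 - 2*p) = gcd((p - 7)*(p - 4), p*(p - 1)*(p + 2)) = 1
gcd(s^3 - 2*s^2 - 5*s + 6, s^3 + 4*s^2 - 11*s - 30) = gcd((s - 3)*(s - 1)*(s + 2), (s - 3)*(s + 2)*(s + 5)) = s^2 - s - 6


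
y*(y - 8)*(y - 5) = y^3 - 13*y^2 + 40*y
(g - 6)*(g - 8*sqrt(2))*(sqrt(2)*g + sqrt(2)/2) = sqrt(2)*g^3 - 16*g^2 - 11*sqrt(2)*g^2/2 - 3*sqrt(2)*g + 88*g + 48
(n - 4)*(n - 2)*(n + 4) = n^3 - 2*n^2 - 16*n + 32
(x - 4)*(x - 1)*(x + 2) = x^3 - 3*x^2 - 6*x + 8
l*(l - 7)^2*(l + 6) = l^4 - 8*l^3 - 35*l^2 + 294*l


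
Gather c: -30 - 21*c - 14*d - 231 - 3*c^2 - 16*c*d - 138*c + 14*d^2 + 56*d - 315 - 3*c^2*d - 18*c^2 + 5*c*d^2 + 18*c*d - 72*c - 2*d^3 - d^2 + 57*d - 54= c^2*(-3*d - 21) + c*(5*d^2 + 2*d - 231) - 2*d^3 + 13*d^2 + 99*d - 630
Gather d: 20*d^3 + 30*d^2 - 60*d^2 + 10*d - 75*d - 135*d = 20*d^3 - 30*d^2 - 200*d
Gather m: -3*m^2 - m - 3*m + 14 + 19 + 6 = -3*m^2 - 4*m + 39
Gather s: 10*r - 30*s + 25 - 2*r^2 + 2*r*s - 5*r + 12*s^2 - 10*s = -2*r^2 + 5*r + 12*s^2 + s*(2*r - 40) + 25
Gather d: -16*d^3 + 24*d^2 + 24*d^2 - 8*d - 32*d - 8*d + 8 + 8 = -16*d^3 + 48*d^2 - 48*d + 16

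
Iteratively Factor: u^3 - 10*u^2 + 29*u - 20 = (u - 1)*(u^2 - 9*u + 20) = (u - 4)*(u - 1)*(u - 5)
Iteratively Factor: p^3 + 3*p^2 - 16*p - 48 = (p - 4)*(p^2 + 7*p + 12) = (p - 4)*(p + 4)*(p + 3)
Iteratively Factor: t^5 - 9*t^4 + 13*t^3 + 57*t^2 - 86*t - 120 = (t + 1)*(t^4 - 10*t^3 + 23*t^2 + 34*t - 120) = (t + 1)*(t + 2)*(t^3 - 12*t^2 + 47*t - 60) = (t - 4)*(t + 1)*(t + 2)*(t^2 - 8*t + 15) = (t - 4)*(t - 3)*(t + 1)*(t + 2)*(t - 5)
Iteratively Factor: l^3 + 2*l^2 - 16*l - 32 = (l - 4)*(l^2 + 6*l + 8) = (l - 4)*(l + 4)*(l + 2)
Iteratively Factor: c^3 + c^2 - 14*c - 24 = (c + 2)*(c^2 - c - 12) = (c - 4)*(c + 2)*(c + 3)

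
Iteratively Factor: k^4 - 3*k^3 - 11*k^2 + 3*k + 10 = (k - 1)*(k^3 - 2*k^2 - 13*k - 10) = (k - 1)*(k + 2)*(k^2 - 4*k - 5) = (k - 5)*(k - 1)*(k + 2)*(k + 1)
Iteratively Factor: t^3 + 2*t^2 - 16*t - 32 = (t + 2)*(t^2 - 16) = (t + 2)*(t + 4)*(t - 4)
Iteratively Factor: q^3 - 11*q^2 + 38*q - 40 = (q - 2)*(q^2 - 9*q + 20) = (q - 4)*(q - 2)*(q - 5)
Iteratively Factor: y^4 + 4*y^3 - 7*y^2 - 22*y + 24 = (y + 4)*(y^3 - 7*y + 6) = (y - 1)*(y + 4)*(y^2 + y - 6) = (y - 2)*(y - 1)*(y + 4)*(y + 3)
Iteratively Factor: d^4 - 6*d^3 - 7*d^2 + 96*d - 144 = (d - 4)*(d^3 - 2*d^2 - 15*d + 36) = (d - 4)*(d + 4)*(d^2 - 6*d + 9) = (d - 4)*(d - 3)*(d + 4)*(d - 3)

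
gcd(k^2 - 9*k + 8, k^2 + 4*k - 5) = k - 1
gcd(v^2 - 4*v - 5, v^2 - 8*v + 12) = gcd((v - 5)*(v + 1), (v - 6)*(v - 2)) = 1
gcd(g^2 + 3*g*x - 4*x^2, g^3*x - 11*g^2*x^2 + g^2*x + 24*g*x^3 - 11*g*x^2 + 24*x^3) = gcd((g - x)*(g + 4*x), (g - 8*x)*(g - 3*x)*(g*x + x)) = 1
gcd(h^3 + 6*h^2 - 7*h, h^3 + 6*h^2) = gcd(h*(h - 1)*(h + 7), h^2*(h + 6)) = h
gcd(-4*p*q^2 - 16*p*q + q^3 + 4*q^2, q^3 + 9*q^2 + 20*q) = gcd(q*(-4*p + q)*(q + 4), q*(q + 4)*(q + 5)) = q^2 + 4*q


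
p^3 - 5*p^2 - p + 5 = (p - 5)*(p - 1)*(p + 1)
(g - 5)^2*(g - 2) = g^3 - 12*g^2 + 45*g - 50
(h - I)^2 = h^2 - 2*I*h - 1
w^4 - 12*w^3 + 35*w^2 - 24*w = w*(w - 8)*(w - 3)*(w - 1)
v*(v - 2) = v^2 - 2*v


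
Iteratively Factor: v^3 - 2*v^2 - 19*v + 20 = (v - 5)*(v^2 + 3*v - 4) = (v - 5)*(v - 1)*(v + 4)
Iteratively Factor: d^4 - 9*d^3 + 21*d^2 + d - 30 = (d - 3)*(d^3 - 6*d^2 + 3*d + 10) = (d - 3)*(d + 1)*(d^2 - 7*d + 10) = (d - 3)*(d - 2)*(d + 1)*(d - 5)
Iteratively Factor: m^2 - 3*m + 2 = (m - 1)*(m - 2)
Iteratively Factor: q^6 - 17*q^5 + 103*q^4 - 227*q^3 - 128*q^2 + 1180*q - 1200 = (q - 5)*(q^5 - 12*q^4 + 43*q^3 - 12*q^2 - 188*q + 240) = (q - 5)*(q - 2)*(q^4 - 10*q^3 + 23*q^2 + 34*q - 120) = (q - 5)*(q - 4)*(q - 2)*(q^3 - 6*q^2 - q + 30) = (q - 5)*(q - 4)*(q - 3)*(q - 2)*(q^2 - 3*q - 10) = (q - 5)*(q - 4)*(q - 3)*(q - 2)*(q + 2)*(q - 5)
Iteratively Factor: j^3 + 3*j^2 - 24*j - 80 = (j + 4)*(j^2 - j - 20) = (j + 4)^2*(j - 5)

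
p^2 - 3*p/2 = p*(p - 3/2)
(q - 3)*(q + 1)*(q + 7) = q^3 + 5*q^2 - 17*q - 21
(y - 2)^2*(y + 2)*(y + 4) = y^4 + 2*y^3 - 12*y^2 - 8*y + 32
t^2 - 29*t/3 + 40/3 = (t - 8)*(t - 5/3)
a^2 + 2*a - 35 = (a - 5)*(a + 7)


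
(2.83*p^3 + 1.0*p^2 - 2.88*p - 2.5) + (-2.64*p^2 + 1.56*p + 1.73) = 2.83*p^3 - 1.64*p^2 - 1.32*p - 0.77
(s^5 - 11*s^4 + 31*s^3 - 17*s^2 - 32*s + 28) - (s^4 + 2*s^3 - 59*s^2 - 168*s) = s^5 - 12*s^4 + 29*s^3 + 42*s^2 + 136*s + 28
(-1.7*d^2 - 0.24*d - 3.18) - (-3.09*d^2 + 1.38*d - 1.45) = 1.39*d^2 - 1.62*d - 1.73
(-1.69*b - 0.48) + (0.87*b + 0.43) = -0.82*b - 0.05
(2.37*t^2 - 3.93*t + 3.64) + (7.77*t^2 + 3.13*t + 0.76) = 10.14*t^2 - 0.8*t + 4.4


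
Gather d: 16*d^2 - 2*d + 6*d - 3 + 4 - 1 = 16*d^2 + 4*d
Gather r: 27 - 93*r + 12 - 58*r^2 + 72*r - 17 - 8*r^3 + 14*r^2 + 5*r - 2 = -8*r^3 - 44*r^2 - 16*r + 20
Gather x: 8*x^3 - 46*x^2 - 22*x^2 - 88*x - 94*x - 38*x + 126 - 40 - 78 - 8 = 8*x^3 - 68*x^2 - 220*x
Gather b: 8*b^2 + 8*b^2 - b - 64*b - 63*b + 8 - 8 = 16*b^2 - 128*b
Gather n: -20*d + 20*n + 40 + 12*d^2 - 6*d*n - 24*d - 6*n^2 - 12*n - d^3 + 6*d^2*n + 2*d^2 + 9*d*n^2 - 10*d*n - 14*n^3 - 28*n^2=-d^3 + 14*d^2 - 44*d - 14*n^3 + n^2*(9*d - 34) + n*(6*d^2 - 16*d + 8) + 40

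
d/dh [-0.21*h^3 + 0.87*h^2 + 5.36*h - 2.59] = -0.63*h^2 + 1.74*h + 5.36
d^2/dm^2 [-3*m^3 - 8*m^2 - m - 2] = -18*m - 16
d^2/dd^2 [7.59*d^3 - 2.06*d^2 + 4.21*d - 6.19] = 45.54*d - 4.12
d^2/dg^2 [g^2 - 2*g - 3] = 2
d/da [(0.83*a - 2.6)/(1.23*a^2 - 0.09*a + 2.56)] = (-1.0209*a^2 + 6.396*a + 1.8908)/(1.5129*a^4 - 0.2214*a^3 + 6.3057*a^2 - 0.4608*a + 6.5536)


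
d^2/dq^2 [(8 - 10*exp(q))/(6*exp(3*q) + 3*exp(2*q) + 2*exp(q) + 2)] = (-1440*exp(6*q) + 2052*exp(5*q) + 1974*exp(4*q) + 2100*exp(3*q) - 360*exp(2*q) - 120*exp(q) - 72)*exp(q)/(216*exp(9*q) + 324*exp(8*q) + 378*exp(7*q) + 459*exp(6*q) + 342*exp(5*q) + 234*exp(4*q) + 152*exp(3*q) + 60*exp(2*q) + 24*exp(q) + 8)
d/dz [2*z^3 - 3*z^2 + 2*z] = 6*z^2 - 6*z + 2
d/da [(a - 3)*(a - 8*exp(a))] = a - (a - 3)*(8*exp(a) - 1) - 8*exp(a)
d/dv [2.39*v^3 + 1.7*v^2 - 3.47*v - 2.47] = 7.17*v^2 + 3.4*v - 3.47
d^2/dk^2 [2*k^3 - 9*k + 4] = 12*k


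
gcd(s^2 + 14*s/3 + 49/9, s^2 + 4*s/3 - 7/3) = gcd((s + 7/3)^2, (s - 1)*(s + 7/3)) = s + 7/3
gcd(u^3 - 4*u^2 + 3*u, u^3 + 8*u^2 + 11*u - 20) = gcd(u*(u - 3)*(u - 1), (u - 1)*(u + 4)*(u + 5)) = u - 1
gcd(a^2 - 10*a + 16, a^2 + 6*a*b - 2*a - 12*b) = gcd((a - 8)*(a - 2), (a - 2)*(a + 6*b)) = a - 2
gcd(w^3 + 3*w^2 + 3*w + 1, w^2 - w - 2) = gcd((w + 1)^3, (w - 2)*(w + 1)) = w + 1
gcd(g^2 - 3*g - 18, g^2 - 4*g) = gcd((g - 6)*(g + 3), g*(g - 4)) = 1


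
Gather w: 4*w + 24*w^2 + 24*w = 24*w^2 + 28*w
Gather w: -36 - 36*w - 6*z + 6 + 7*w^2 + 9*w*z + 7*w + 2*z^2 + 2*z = 7*w^2 + w*(9*z - 29) + 2*z^2 - 4*z - 30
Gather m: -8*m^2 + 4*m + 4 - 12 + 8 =-8*m^2 + 4*m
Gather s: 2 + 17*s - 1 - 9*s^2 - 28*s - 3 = -9*s^2 - 11*s - 2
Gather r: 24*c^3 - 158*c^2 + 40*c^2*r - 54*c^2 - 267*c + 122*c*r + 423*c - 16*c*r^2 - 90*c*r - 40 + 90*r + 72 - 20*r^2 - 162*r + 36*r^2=24*c^3 - 212*c^2 + 156*c + r^2*(16 - 16*c) + r*(40*c^2 + 32*c - 72) + 32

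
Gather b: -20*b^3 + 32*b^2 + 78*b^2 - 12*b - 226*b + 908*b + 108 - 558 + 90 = -20*b^3 + 110*b^2 + 670*b - 360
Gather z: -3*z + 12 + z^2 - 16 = z^2 - 3*z - 4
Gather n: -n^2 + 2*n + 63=-n^2 + 2*n + 63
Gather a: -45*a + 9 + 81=90 - 45*a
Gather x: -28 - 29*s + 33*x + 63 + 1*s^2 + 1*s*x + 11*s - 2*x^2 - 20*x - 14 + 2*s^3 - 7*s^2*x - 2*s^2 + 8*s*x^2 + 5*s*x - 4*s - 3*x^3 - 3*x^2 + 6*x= 2*s^3 - s^2 - 22*s - 3*x^3 + x^2*(8*s - 5) + x*(-7*s^2 + 6*s + 19) + 21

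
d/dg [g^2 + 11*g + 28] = 2*g + 11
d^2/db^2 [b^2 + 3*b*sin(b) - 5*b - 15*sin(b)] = -3*b*sin(b) + 15*sin(b) + 6*cos(b) + 2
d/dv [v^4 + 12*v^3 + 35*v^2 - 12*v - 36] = 4*v^3 + 36*v^2 + 70*v - 12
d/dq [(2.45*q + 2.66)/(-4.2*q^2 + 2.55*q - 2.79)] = (10.29*q^2 + 22.344*q - 13.6185)/(17.64*q^4 - 21.42*q^3 + 29.9385*q^2 - 14.229*q + 7.7841)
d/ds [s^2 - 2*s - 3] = 2*s - 2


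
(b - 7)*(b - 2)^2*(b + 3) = b^4 - 8*b^3 - b^2 + 68*b - 84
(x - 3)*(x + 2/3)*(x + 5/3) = x^3 - 2*x^2/3 - 53*x/9 - 10/3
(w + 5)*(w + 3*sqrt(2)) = w^2 + 3*sqrt(2)*w + 5*w + 15*sqrt(2)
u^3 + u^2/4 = u^2*(u + 1/4)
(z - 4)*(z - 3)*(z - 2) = z^3 - 9*z^2 + 26*z - 24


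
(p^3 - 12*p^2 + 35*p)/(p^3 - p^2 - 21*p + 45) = p*(p^2 - 12*p + 35)/(p^3 - p^2 - 21*p + 45)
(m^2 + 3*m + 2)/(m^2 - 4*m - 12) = (m + 1)/(m - 6)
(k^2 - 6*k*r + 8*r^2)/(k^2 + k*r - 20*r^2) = (k - 2*r)/(k + 5*r)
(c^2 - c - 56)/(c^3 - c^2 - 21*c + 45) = (c^2 - c - 56)/(c^3 - c^2 - 21*c + 45)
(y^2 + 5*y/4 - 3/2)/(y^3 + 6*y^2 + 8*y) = (y - 3/4)/(y*(y + 4))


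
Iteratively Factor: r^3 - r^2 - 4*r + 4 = (r - 2)*(r^2 + r - 2) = (r - 2)*(r - 1)*(r + 2)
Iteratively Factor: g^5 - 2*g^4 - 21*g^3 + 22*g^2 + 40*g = (g + 4)*(g^4 - 6*g^3 + 3*g^2 + 10*g) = (g + 1)*(g + 4)*(g^3 - 7*g^2 + 10*g) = (g - 2)*(g + 1)*(g + 4)*(g^2 - 5*g) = (g - 5)*(g - 2)*(g + 1)*(g + 4)*(g)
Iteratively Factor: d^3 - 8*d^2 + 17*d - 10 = (d - 1)*(d^2 - 7*d + 10) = (d - 2)*(d - 1)*(d - 5)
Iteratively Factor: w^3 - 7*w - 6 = (w + 1)*(w^2 - w - 6) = (w - 3)*(w + 1)*(w + 2)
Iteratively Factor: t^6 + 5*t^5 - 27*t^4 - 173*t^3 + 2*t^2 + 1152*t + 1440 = (t - 3)*(t^5 + 8*t^4 - 3*t^3 - 182*t^2 - 544*t - 480) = (t - 3)*(t + 4)*(t^4 + 4*t^3 - 19*t^2 - 106*t - 120) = (t - 3)*(t + 4)^2*(t^3 - 19*t - 30) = (t - 5)*(t - 3)*(t + 4)^2*(t^2 + 5*t + 6) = (t - 5)*(t - 3)*(t + 2)*(t + 4)^2*(t + 3)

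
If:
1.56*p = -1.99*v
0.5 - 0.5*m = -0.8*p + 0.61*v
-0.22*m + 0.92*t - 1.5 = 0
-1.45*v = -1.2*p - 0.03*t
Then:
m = 0.94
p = -0.02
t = 1.86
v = 0.02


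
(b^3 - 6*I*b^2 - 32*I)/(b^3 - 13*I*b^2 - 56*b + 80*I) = (b + 2*I)/(b - 5*I)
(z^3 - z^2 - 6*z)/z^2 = z - 1 - 6/z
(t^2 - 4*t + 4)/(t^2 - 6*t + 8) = (t - 2)/(t - 4)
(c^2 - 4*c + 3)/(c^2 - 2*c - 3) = (c - 1)/(c + 1)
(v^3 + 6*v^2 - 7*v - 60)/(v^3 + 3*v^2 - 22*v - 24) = (v^3 + 6*v^2 - 7*v - 60)/(v^3 + 3*v^2 - 22*v - 24)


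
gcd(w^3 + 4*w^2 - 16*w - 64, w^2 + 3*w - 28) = w - 4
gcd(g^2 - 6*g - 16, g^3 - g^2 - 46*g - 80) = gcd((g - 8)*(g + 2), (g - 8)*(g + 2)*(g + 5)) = g^2 - 6*g - 16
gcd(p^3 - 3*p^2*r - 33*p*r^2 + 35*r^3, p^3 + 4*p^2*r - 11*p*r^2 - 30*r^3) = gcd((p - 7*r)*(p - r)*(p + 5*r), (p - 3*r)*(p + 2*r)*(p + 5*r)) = p + 5*r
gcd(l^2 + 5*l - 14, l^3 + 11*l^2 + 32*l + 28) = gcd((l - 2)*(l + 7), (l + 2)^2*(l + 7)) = l + 7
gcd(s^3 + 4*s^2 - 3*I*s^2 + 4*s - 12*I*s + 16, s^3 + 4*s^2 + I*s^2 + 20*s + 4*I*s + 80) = s^2 + s*(4 - 4*I) - 16*I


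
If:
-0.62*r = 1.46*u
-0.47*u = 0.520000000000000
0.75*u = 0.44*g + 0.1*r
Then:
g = -2.48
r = 2.61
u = -1.11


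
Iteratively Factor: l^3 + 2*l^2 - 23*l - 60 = (l - 5)*(l^2 + 7*l + 12) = (l - 5)*(l + 4)*(l + 3)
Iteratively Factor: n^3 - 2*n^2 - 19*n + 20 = (n + 4)*(n^2 - 6*n + 5) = (n - 5)*(n + 4)*(n - 1)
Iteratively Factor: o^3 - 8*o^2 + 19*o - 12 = (o - 3)*(o^2 - 5*o + 4) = (o - 3)*(o - 1)*(o - 4)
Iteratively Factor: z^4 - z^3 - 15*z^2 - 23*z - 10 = (z - 5)*(z^3 + 4*z^2 + 5*z + 2) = (z - 5)*(z + 1)*(z^2 + 3*z + 2) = (z - 5)*(z + 1)*(z + 2)*(z + 1)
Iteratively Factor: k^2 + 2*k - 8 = (k + 4)*(k - 2)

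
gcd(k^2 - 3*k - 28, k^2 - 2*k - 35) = k - 7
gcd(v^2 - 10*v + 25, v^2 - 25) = v - 5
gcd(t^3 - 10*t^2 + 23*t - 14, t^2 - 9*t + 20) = 1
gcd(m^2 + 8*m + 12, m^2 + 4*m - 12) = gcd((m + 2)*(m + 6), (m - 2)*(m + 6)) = m + 6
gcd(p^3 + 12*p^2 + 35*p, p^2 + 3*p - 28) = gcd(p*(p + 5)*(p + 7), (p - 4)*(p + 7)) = p + 7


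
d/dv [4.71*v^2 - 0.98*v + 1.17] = 9.42*v - 0.98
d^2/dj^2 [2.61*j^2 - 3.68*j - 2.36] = 5.22000000000000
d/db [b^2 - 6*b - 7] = 2*b - 6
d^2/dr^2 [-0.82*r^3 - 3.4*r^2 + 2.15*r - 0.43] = -4.92*r - 6.8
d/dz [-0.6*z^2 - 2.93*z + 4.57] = -1.2*z - 2.93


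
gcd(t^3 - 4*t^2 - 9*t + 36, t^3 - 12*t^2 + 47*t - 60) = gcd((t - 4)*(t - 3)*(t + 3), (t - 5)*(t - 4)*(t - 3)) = t^2 - 7*t + 12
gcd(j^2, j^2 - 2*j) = j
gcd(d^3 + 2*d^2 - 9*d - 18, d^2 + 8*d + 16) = 1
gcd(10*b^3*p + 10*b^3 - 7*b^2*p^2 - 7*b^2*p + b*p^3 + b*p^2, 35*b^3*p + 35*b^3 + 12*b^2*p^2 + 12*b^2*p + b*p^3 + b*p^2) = b*p + b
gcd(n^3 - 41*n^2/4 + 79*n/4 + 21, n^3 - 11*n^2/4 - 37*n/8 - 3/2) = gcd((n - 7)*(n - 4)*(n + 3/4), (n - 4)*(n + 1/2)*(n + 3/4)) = n^2 - 13*n/4 - 3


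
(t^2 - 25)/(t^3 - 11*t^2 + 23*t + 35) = (t + 5)/(t^2 - 6*t - 7)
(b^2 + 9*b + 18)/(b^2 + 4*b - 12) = (b + 3)/(b - 2)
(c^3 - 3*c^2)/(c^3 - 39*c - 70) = c^2*(3 - c)/(-c^3 + 39*c + 70)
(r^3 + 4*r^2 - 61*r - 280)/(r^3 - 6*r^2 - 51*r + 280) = (r + 5)/(r - 5)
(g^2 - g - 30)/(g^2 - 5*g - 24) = (-g^2 + g + 30)/(-g^2 + 5*g + 24)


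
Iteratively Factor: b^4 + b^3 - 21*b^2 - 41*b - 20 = (b + 1)*(b^3 - 21*b - 20) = (b + 1)^2*(b^2 - b - 20) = (b - 5)*(b + 1)^2*(b + 4)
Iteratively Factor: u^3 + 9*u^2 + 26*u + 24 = (u + 2)*(u^2 + 7*u + 12) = (u + 2)*(u + 4)*(u + 3)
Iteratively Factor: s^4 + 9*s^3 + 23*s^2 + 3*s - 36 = (s + 4)*(s^3 + 5*s^2 + 3*s - 9) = (s - 1)*(s + 4)*(s^2 + 6*s + 9) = (s - 1)*(s + 3)*(s + 4)*(s + 3)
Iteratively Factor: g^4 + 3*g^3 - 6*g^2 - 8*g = (g + 4)*(g^3 - g^2 - 2*g) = g*(g + 4)*(g^2 - g - 2) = g*(g + 1)*(g + 4)*(g - 2)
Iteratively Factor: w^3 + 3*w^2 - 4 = (w - 1)*(w^2 + 4*w + 4) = (w - 1)*(w + 2)*(w + 2)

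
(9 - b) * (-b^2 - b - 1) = b^3 - 8*b^2 - 8*b - 9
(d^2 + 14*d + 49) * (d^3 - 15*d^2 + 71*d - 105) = d^5 - d^4 - 90*d^3 + 154*d^2 + 2009*d - 5145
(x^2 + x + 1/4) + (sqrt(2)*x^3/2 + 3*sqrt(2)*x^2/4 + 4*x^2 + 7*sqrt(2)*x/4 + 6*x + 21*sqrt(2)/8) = sqrt(2)*x^3/2 + 3*sqrt(2)*x^2/4 + 5*x^2 + 7*sqrt(2)*x/4 + 7*x + 1/4 + 21*sqrt(2)/8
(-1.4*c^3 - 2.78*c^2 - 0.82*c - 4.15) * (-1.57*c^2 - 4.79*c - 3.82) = 2.198*c^5 + 11.0706*c^4 + 19.9516*c^3 + 21.0629*c^2 + 23.0109*c + 15.853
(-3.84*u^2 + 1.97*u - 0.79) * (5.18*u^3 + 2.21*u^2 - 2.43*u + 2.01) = -19.8912*u^5 + 1.7182*u^4 + 9.5927*u^3 - 14.2514*u^2 + 5.8794*u - 1.5879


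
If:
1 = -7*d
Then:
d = -1/7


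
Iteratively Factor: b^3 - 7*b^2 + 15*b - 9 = (b - 3)*(b^2 - 4*b + 3) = (b - 3)^2*(b - 1)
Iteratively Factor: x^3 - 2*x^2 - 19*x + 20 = (x - 1)*(x^2 - x - 20) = (x - 5)*(x - 1)*(x + 4)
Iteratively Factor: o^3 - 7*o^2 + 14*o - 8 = (o - 1)*(o^2 - 6*o + 8) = (o - 4)*(o - 1)*(o - 2)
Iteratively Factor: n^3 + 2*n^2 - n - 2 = (n + 2)*(n^2 - 1) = (n + 1)*(n + 2)*(n - 1)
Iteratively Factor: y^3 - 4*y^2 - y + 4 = (y - 1)*(y^2 - 3*y - 4) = (y - 4)*(y - 1)*(y + 1)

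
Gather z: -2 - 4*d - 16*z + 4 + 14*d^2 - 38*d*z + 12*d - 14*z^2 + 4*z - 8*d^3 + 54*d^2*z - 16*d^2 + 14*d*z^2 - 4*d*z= -8*d^3 - 2*d^2 + 8*d + z^2*(14*d - 14) + z*(54*d^2 - 42*d - 12) + 2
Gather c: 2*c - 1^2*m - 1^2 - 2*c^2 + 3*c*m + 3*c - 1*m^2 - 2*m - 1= -2*c^2 + c*(3*m + 5) - m^2 - 3*m - 2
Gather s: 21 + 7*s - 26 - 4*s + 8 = 3*s + 3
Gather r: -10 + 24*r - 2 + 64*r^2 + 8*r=64*r^2 + 32*r - 12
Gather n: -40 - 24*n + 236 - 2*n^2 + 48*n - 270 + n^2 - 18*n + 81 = -n^2 + 6*n + 7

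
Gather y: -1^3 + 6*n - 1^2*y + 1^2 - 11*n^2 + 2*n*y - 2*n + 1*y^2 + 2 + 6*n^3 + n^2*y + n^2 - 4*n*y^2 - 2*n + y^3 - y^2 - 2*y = 6*n^3 - 10*n^2 - 4*n*y^2 + 2*n + y^3 + y*(n^2 + 2*n - 3) + 2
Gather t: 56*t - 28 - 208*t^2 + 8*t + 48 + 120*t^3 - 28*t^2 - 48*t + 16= 120*t^3 - 236*t^2 + 16*t + 36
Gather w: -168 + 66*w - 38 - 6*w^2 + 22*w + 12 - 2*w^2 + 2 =-8*w^2 + 88*w - 192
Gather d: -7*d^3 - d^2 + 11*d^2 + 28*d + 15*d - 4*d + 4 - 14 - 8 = -7*d^3 + 10*d^2 + 39*d - 18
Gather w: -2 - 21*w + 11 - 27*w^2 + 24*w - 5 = -27*w^2 + 3*w + 4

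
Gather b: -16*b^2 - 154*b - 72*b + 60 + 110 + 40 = -16*b^2 - 226*b + 210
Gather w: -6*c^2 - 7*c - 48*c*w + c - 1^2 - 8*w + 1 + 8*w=-6*c^2 - 48*c*w - 6*c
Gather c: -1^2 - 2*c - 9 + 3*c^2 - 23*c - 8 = 3*c^2 - 25*c - 18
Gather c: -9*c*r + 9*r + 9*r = -9*c*r + 18*r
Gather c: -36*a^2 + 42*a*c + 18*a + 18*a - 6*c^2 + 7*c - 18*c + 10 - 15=-36*a^2 + 36*a - 6*c^2 + c*(42*a - 11) - 5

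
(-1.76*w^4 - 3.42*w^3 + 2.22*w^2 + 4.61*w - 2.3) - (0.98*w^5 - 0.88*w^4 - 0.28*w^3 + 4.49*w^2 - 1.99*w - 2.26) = -0.98*w^5 - 0.88*w^4 - 3.14*w^3 - 2.27*w^2 + 6.6*w - 0.04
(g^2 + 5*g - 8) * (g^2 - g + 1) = g^4 + 4*g^3 - 12*g^2 + 13*g - 8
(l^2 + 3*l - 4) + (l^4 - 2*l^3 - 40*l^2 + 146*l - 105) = l^4 - 2*l^3 - 39*l^2 + 149*l - 109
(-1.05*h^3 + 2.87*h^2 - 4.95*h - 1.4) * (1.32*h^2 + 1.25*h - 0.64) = -1.386*h^5 + 2.4759*h^4 - 2.2745*h^3 - 9.8723*h^2 + 1.418*h + 0.896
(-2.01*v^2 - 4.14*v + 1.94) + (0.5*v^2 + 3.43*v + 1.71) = -1.51*v^2 - 0.71*v + 3.65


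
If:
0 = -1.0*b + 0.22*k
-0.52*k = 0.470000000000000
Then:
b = -0.20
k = -0.90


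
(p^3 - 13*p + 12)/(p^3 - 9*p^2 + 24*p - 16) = (p^2 + p - 12)/(p^2 - 8*p + 16)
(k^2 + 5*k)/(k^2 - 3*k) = (k + 5)/(k - 3)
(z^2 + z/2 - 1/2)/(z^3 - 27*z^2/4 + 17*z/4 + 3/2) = 2*(2*z^2 + z - 1)/(4*z^3 - 27*z^2 + 17*z + 6)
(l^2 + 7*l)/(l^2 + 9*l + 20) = l*(l + 7)/(l^2 + 9*l + 20)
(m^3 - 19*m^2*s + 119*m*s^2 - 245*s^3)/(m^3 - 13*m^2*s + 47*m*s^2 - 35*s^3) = (-m + 7*s)/(-m + s)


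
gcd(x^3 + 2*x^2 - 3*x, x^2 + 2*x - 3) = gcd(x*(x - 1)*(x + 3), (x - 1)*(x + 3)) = x^2 + 2*x - 3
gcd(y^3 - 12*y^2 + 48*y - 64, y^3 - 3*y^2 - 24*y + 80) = y^2 - 8*y + 16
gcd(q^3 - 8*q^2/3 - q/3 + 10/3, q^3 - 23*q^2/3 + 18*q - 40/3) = q^2 - 11*q/3 + 10/3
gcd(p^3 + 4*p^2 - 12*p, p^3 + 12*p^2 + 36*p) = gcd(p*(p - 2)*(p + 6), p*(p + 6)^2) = p^2 + 6*p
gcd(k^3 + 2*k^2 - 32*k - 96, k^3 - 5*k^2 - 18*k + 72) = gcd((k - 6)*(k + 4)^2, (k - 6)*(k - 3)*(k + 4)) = k^2 - 2*k - 24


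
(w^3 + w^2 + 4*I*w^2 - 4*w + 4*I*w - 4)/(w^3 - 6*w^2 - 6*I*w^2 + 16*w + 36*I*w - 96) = (w^2 + w*(1 + 2*I) + 2*I)/(w^2 + w*(-6 - 8*I) + 48*I)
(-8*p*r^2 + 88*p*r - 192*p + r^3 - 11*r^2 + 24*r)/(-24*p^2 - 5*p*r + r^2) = (r^2 - 11*r + 24)/(3*p + r)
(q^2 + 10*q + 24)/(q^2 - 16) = (q + 6)/(q - 4)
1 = 1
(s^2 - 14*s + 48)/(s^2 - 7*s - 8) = (s - 6)/(s + 1)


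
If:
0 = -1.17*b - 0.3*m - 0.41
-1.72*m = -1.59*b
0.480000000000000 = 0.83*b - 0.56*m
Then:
No Solution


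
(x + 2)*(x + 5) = x^2 + 7*x + 10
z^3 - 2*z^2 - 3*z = z*(z - 3)*(z + 1)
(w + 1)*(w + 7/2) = w^2 + 9*w/2 + 7/2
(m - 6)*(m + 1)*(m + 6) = m^3 + m^2 - 36*m - 36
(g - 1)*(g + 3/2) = g^2 + g/2 - 3/2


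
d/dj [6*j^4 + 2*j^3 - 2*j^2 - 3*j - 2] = 24*j^3 + 6*j^2 - 4*j - 3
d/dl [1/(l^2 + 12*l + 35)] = 2*(-l - 6)/(l^2 + 12*l + 35)^2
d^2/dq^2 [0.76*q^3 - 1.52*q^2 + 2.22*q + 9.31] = 4.56*q - 3.04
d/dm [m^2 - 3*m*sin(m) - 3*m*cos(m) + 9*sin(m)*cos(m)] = -3*sqrt(2)*m*cos(m + pi/4) + 2*m - 3*sqrt(2)*sin(m + pi/4) + 9*cos(2*m)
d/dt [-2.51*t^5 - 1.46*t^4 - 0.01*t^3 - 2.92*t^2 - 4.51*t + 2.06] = -12.55*t^4 - 5.84*t^3 - 0.03*t^2 - 5.84*t - 4.51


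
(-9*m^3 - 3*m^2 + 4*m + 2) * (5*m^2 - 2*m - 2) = -45*m^5 + 3*m^4 + 44*m^3 + 8*m^2 - 12*m - 4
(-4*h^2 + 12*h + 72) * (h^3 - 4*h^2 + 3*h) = -4*h^5 + 28*h^4 + 12*h^3 - 252*h^2 + 216*h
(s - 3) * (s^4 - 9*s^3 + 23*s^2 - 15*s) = s^5 - 12*s^4 + 50*s^3 - 84*s^2 + 45*s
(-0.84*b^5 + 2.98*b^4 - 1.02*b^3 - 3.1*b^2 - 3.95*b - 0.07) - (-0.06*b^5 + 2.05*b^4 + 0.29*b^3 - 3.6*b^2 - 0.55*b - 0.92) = -0.78*b^5 + 0.93*b^4 - 1.31*b^3 + 0.5*b^2 - 3.4*b + 0.85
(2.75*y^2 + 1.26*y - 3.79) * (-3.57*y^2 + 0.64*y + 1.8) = -9.8175*y^4 - 2.7382*y^3 + 19.2867*y^2 - 0.1576*y - 6.822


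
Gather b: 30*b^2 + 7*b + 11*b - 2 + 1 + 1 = 30*b^2 + 18*b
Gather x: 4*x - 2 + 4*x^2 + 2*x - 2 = 4*x^2 + 6*x - 4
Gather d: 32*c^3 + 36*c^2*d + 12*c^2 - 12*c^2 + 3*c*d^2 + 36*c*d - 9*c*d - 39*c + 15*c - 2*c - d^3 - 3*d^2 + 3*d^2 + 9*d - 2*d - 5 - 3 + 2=32*c^3 + 3*c*d^2 - 26*c - d^3 + d*(36*c^2 + 27*c + 7) - 6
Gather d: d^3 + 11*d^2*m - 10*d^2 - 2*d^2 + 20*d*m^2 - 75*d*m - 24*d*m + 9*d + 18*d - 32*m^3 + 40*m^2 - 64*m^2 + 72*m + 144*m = d^3 + d^2*(11*m - 12) + d*(20*m^2 - 99*m + 27) - 32*m^3 - 24*m^2 + 216*m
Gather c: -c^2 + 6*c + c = -c^2 + 7*c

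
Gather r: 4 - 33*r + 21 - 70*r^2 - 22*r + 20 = -70*r^2 - 55*r + 45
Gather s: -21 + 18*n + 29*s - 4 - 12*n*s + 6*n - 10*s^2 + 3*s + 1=24*n - 10*s^2 + s*(32 - 12*n) - 24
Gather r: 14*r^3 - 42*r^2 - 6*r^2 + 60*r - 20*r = 14*r^3 - 48*r^2 + 40*r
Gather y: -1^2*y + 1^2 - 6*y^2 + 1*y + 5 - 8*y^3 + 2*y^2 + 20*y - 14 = -8*y^3 - 4*y^2 + 20*y - 8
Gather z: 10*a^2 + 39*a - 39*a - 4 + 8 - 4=10*a^2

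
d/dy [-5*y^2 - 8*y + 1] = -10*y - 8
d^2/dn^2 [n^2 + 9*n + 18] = 2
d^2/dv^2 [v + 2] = 0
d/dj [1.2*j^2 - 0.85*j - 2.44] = 2.4*j - 0.85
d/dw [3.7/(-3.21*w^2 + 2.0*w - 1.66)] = (23.754*w - 7.4)/(3.21*w^2 - 2.0*w + 1.66)^2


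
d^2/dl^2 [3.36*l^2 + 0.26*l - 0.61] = 6.72000000000000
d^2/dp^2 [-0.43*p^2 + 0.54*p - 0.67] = -0.860000000000000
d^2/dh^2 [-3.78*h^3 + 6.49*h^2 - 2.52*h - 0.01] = 12.98 - 22.68*h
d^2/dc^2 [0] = 0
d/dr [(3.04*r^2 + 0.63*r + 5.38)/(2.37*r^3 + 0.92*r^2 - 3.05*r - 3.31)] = (-7.2048*r^4 - 2.9862*r^3 - 48.1034*r^2 - 30.024*r + 14.3237)/(5.6169*r^6 + 4.3608*r^5 - 13.6106*r^4 - 21.3014*r^3 + 3.2121*r^2 + 20.191*r + 10.9561)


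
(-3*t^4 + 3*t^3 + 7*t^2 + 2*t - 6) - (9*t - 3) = -3*t^4 + 3*t^3 + 7*t^2 - 7*t - 3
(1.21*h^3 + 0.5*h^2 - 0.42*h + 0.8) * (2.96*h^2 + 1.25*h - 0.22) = 3.5816*h^5 + 2.9925*h^4 - 0.8844*h^3 + 1.733*h^2 + 1.0924*h - 0.176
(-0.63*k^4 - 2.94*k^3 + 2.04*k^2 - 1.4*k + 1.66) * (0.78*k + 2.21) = -0.4914*k^5 - 3.6855*k^4 - 4.9062*k^3 + 3.4164*k^2 - 1.7992*k + 3.6686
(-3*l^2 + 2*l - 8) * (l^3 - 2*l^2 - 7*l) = -3*l^5 + 8*l^4 + 9*l^3 + 2*l^2 + 56*l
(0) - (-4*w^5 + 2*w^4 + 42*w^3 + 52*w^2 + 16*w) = 4*w^5 - 2*w^4 - 42*w^3 - 52*w^2 - 16*w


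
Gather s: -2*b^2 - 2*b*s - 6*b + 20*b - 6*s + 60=-2*b^2 + 14*b + s*(-2*b - 6) + 60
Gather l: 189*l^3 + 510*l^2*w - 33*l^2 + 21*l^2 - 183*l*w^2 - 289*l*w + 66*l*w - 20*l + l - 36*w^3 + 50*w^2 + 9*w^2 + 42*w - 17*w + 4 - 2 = 189*l^3 + l^2*(510*w - 12) + l*(-183*w^2 - 223*w - 19) - 36*w^3 + 59*w^2 + 25*w + 2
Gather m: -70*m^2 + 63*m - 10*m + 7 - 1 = -70*m^2 + 53*m + 6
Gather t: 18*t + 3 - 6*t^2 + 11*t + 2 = -6*t^2 + 29*t + 5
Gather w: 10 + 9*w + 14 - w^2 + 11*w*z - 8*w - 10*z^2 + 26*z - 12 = -w^2 + w*(11*z + 1) - 10*z^2 + 26*z + 12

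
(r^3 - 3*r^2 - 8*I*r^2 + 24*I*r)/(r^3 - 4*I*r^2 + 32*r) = (r - 3)/(r + 4*I)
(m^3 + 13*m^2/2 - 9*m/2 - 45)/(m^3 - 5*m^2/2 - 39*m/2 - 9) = (2*m^2 + 7*m - 30)/(2*m^2 - 11*m - 6)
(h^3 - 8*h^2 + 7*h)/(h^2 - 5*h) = (h^2 - 8*h + 7)/(h - 5)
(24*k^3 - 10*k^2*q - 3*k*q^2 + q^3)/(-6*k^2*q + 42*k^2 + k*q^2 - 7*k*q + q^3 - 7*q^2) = (-4*k + q)/(q - 7)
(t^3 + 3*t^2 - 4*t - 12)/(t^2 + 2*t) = t + 1 - 6/t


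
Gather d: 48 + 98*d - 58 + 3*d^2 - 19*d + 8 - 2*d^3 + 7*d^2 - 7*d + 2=-2*d^3 + 10*d^2 + 72*d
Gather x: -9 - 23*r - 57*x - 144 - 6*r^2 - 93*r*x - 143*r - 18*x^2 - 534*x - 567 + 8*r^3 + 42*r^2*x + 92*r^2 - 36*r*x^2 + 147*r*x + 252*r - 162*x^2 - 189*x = 8*r^3 + 86*r^2 + 86*r + x^2*(-36*r - 180) + x*(42*r^2 + 54*r - 780) - 720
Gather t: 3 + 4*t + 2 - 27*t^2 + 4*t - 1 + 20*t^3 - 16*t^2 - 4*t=20*t^3 - 43*t^2 + 4*t + 4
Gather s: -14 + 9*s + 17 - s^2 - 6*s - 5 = -s^2 + 3*s - 2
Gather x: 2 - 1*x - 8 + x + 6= 0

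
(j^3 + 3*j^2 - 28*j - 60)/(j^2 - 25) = (j^2 + 8*j + 12)/(j + 5)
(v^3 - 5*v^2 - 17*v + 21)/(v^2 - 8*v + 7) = v + 3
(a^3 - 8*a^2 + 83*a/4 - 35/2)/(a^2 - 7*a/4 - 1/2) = (4*a^2 - 24*a + 35)/(4*a + 1)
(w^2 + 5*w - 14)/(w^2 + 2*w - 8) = (w + 7)/(w + 4)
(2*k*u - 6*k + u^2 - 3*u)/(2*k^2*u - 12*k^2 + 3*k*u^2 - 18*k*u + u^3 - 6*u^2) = (u - 3)/(k*u - 6*k + u^2 - 6*u)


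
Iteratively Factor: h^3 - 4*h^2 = (h - 4)*(h^2) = h*(h - 4)*(h)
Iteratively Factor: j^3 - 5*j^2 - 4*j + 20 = (j + 2)*(j^2 - 7*j + 10) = (j - 5)*(j + 2)*(j - 2)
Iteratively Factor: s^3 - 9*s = (s - 3)*(s^2 + 3*s) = (s - 3)*(s + 3)*(s)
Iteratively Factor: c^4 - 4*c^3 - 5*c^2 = (c)*(c^3 - 4*c^2 - 5*c) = c*(c + 1)*(c^2 - 5*c) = c^2*(c + 1)*(c - 5)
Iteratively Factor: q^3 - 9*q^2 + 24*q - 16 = (q - 4)*(q^2 - 5*q + 4) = (q - 4)^2*(q - 1)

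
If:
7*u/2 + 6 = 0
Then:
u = -12/7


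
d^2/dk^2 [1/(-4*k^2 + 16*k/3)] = 3*(3*k*(3*k - 4) - 4*(3*k - 2)^2)/(2*k^3*(3*k - 4)^3)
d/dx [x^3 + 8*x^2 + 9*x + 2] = 3*x^2 + 16*x + 9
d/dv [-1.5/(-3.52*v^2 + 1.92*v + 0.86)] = (2.88 - 10.56*v)/(-3.52*v^2 + 1.92*v + 0.86)^2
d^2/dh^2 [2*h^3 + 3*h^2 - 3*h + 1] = 12*h + 6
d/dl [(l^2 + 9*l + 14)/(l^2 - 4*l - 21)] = (-13*l^2 - 70*l - 133)/(l^4 - 8*l^3 - 26*l^2 + 168*l + 441)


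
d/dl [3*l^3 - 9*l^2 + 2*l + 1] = 9*l^2 - 18*l + 2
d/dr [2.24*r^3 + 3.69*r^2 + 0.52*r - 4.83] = 6.72*r^2 + 7.38*r + 0.52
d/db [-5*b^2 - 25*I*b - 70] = -10*b - 25*I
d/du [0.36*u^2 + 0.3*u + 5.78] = 0.72*u + 0.3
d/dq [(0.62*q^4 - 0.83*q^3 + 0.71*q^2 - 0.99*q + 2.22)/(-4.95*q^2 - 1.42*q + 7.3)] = (-6.138*q^5 + 1.4673*q^4 + 20.4612*q^3 - 24.0857*q^2 + 32.344*q - 4.0746)/(24.5025*q^4 + 14.058*q^3 - 70.2536*q^2 - 20.732*q + 53.29)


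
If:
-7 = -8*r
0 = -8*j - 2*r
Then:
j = -7/32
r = 7/8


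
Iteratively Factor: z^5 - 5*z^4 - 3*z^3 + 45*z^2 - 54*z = (z)*(z^4 - 5*z^3 - 3*z^2 + 45*z - 54) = z*(z - 3)*(z^3 - 2*z^2 - 9*z + 18) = z*(z - 3)*(z + 3)*(z^2 - 5*z + 6) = z*(z - 3)^2*(z + 3)*(z - 2)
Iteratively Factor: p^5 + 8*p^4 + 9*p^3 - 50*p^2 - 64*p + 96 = (p - 2)*(p^4 + 10*p^3 + 29*p^2 + 8*p - 48) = (p - 2)*(p - 1)*(p^3 + 11*p^2 + 40*p + 48) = (p - 2)*(p - 1)*(p + 3)*(p^2 + 8*p + 16) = (p - 2)*(p - 1)*(p + 3)*(p + 4)*(p + 4)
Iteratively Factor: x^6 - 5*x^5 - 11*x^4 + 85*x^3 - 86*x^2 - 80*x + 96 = (x - 3)*(x^5 - 2*x^4 - 17*x^3 + 34*x^2 + 16*x - 32) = (x - 3)*(x - 1)*(x^4 - x^3 - 18*x^2 + 16*x + 32) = (x - 3)*(x - 1)*(x + 1)*(x^3 - 2*x^2 - 16*x + 32) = (x - 3)*(x - 1)*(x + 1)*(x + 4)*(x^2 - 6*x + 8) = (x - 4)*(x - 3)*(x - 1)*(x + 1)*(x + 4)*(x - 2)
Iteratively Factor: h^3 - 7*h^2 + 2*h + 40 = (h + 2)*(h^2 - 9*h + 20) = (h - 4)*(h + 2)*(h - 5)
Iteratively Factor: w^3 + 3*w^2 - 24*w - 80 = (w + 4)*(w^2 - w - 20) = (w + 4)^2*(w - 5)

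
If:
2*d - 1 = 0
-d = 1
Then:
No Solution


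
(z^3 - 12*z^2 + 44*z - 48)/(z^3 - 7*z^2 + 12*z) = (z^2 - 8*z + 12)/(z*(z - 3))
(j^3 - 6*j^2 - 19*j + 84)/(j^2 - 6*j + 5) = (j^3 - 6*j^2 - 19*j + 84)/(j^2 - 6*j + 5)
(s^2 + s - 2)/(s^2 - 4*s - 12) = (s - 1)/(s - 6)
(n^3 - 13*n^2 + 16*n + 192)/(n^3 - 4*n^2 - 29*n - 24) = (n - 8)/(n + 1)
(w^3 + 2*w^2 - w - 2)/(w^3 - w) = (w + 2)/w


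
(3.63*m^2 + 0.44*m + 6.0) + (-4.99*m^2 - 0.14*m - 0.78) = -1.36*m^2 + 0.3*m + 5.22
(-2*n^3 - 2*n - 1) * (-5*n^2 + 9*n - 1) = 10*n^5 - 18*n^4 + 12*n^3 - 13*n^2 - 7*n + 1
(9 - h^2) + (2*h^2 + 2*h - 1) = h^2 + 2*h + 8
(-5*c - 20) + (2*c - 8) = -3*c - 28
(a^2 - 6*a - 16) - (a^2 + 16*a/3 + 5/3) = -34*a/3 - 53/3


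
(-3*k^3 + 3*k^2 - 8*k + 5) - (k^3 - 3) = -4*k^3 + 3*k^2 - 8*k + 8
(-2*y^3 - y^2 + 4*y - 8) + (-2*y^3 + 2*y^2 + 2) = -4*y^3 + y^2 + 4*y - 6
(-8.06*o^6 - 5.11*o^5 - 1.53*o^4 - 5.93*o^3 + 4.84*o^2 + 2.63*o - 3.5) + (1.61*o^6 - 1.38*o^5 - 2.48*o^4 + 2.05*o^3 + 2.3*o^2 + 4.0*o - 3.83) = -6.45*o^6 - 6.49*o^5 - 4.01*o^4 - 3.88*o^3 + 7.14*o^2 + 6.63*o - 7.33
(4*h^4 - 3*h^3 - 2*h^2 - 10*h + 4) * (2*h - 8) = 8*h^5 - 38*h^4 + 20*h^3 - 4*h^2 + 88*h - 32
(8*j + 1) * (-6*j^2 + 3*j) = -48*j^3 + 18*j^2 + 3*j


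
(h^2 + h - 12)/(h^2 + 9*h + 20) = (h - 3)/(h + 5)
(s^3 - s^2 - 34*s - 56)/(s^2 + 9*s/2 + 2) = 2*(s^2 - 5*s - 14)/(2*s + 1)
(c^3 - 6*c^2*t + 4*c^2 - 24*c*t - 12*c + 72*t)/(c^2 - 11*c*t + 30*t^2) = (-c^2 - 4*c + 12)/(-c + 5*t)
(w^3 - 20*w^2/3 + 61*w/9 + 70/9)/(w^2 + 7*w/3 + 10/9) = (3*w^2 - 22*w + 35)/(3*w + 5)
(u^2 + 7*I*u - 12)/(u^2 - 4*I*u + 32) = (u + 3*I)/(u - 8*I)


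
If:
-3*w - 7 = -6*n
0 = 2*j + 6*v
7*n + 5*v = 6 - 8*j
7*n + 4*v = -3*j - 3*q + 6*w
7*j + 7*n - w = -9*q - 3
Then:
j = -205/169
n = 991/507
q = -86/117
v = 205/507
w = 799/507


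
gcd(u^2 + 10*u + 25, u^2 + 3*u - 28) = 1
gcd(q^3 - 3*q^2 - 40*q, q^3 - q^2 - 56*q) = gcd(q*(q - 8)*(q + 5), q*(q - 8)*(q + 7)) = q^2 - 8*q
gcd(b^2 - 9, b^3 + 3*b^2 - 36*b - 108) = b + 3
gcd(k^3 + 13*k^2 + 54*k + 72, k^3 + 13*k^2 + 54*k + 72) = k^3 + 13*k^2 + 54*k + 72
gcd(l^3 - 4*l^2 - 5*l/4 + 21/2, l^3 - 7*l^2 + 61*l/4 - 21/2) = l^2 - 11*l/2 + 7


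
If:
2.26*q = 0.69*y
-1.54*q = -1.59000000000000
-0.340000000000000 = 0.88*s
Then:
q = 1.03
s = -0.39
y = 3.38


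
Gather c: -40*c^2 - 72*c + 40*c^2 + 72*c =0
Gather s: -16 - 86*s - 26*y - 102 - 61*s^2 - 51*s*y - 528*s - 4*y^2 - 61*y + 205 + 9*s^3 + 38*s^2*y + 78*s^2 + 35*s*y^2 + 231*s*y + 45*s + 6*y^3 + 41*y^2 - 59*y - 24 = 9*s^3 + s^2*(38*y + 17) + s*(35*y^2 + 180*y - 569) + 6*y^3 + 37*y^2 - 146*y + 63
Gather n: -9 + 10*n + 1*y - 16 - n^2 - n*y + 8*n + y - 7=-n^2 + n*(18 - y) + 2*y - 32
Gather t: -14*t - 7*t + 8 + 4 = 12 - 21*t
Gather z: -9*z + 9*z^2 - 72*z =9*z^2 - 81*z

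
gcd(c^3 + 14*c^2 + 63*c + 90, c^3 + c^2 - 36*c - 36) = c + 6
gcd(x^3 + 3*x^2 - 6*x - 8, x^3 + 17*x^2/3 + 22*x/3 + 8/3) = x^2 + 5*x + 4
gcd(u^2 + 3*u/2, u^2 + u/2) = u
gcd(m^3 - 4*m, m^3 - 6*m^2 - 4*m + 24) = m^2 - 4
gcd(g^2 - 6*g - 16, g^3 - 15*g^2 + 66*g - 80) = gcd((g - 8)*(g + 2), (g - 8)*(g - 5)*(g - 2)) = g - 8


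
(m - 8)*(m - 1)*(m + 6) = m^3 - 3*m^2 - 46*m + 48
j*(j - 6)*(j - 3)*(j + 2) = j^4 - 7*j^3 + 36*j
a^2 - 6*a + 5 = (a - 5)*(a - 1)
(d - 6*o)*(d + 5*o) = d^2 - d*o - 30*o^2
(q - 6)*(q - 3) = q^2 - 9*q + 18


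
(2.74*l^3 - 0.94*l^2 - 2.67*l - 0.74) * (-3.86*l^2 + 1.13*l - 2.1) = -10.5764*l^5 + 6.7246*l^4 + 3.49*l^3 + 1.8133*l^2 + 4.7708*l + 1.554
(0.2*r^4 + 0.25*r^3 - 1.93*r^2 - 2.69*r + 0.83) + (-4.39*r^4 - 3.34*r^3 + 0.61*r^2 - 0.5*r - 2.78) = -4.19*r^4 - 3.09*r^3 - 1.32*r^2 - 3.19*r - 1.95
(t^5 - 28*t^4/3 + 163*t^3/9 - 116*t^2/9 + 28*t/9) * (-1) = -t^5 + 28*t^4/3 - 163*t^3/9 + 116*t^2/9 - 28*t/9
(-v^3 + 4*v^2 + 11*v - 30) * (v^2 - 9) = -v^5 + 4*v^4 + 20*v^3 - 66*v^2 - 99*v + 270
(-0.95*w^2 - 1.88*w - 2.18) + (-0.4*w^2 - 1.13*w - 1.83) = -1.35*w^2 - 3.01*w - 4.01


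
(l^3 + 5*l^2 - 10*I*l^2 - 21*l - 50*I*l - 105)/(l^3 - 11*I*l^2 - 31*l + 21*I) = (l + 5)/(l - I)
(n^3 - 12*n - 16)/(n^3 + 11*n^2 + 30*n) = (n^3 - 12*n - 16)/(n*(n^2 + 11*n + 30))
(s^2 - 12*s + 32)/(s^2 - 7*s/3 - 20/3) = 3*(s - 8)/(3*s + 5)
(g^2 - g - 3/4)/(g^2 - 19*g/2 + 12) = (g + 1/2)/(g - 8)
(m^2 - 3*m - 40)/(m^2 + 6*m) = (m^2 - 3*m - 40)/(m*(m + 6))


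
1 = 1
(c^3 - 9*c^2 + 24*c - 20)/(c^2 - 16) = (c^3 - 9*c^2 + 24*c - 20)/(c^2 - 16)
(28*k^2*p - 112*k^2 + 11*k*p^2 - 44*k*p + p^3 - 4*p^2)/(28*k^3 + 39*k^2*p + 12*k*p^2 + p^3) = (p - 4)/(k + p)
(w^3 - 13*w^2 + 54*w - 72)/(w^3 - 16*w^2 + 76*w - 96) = (w^2 - 7*w + 12)/(w^2 - 10*w + 16)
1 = 1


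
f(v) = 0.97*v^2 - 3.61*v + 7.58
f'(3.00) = 2.21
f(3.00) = 5.48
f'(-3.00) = -9.43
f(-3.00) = 27.14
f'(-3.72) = -10.83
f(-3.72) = 34.43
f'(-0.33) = -4.25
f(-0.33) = 8.88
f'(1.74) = -0.23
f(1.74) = 4.24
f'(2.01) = 0.29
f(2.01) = 4.24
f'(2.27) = 0.79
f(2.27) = 4.38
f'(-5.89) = -15.04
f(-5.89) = 62.49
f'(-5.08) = -13.47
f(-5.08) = 50.95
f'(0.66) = -2.33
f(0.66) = 5.62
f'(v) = 1.94*v - 3.61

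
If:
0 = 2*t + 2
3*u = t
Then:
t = -1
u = -1/3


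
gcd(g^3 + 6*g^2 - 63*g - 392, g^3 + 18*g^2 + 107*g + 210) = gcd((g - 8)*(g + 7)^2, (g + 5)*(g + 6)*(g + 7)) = g + 7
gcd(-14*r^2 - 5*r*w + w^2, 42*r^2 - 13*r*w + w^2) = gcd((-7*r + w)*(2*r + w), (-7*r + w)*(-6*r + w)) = 7*r - w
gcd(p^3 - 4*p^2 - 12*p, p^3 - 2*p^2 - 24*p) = p^2 - 6*p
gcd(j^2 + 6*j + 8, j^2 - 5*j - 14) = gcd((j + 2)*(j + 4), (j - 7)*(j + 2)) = j + 2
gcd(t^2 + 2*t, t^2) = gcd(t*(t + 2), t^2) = t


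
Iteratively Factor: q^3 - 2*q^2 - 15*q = (q - 5)*(q^2 + 3*q) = q*(q - 5)*(q + 3)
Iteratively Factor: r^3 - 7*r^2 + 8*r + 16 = (r + 1)*(r^2 - 8*r + 16) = (r - 4)*(r + 1)*(r - 4)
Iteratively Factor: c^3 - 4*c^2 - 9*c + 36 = (c + 3)*(c^2 - 7*c + 12) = (c - 4)*(c + 3)*(c - 3)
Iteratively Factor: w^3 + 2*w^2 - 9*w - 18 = (w - 3)*(w^2 + 5*w + 6) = (w - 3)*(w + 2)*(w + 3)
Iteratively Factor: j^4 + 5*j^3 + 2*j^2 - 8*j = (j - 1)*(j^3 + 6*j^2 + 8*j) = j*(j - 1)*(j^2 + 6*j + 8) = j*(j - 1)*(j + 2)*(j + 4)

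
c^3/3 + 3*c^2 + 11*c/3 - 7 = (c/3 + 1)*(c - 1)*(c + 7)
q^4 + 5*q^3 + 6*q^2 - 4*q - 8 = (q - 1)*(q + 2)^3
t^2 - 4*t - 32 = (t - 8)*(t + 4)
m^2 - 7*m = m*(m - 7)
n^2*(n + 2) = n^3 + 2*n^2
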